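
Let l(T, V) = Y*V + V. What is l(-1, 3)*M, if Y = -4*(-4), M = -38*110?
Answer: -213180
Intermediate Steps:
M = -4180
Y = 16
l(T, V) = 17*V (l(T, V) = 16*V + V = 17*V)
l(-1, 3)*M = (17*3)*(-4180) = 51*(-4180) = -213180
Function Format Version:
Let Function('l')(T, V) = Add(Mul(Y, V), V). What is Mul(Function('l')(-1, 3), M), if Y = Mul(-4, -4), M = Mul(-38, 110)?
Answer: -213180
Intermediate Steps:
M = -4180
Y = 16
Function('l')(T, V) = Mul(17, V) (Function('l')(T, V) = Add(Mul(16, V), V) = Mul(17, V))
Mul(Function('l')(-1, 3), M) = Mul(Mul(17, 3), -4180) = Mul(51, -4180) = -213180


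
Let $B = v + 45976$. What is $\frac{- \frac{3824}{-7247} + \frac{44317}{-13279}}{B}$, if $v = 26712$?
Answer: $- \frac{38626629}{999282568592} \approx -3.8654 \cdot 10^{-5}$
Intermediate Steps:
$B = 72688$ ($B = 26712 + 45976 = 72688$)
$\frac{- \frac{3824}{-7247} + \frac{44317}{-13279}}{B} = \frac{- \frac{3824}{-7247} + \frac{44317}{-13279}}{72688} = \left(\left(-3824\right) \left(- \frac{1}{7247}\right) + 44317 \left(- \frac{1}{13279}\right)\right) \frac{1}{72688} = \left(\frac{3824}{7247} - \frac{6331}{1897}\right) \frac{1}{72688} = \left(- \frac{38626629}{13747559}\right) \frac{1}{72688} = - \frac{38626629}{999282568592}$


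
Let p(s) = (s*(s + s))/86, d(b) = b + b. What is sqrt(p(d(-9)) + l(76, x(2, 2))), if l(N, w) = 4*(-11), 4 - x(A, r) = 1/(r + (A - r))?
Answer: 28*I*sqrt(86)/43 ≈ 6.0386*I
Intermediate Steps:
x(A, r) = 4 - 1/A (x(A, r) = 4 - 1/(r + (A - r)) = 4 - 1/A)
l(N, w) = -44
d(b) = 2*b
p(s) = s**2/43 (p(s) = (s*(2*s))*(1/86) = (2*s**2)*(1/86) = s**2/43)
sqrt(p(d(-9)) + l(76, x(2, 2))) = sqrt((2*(-9))**2/43 - 44) = sqrt((1/43)*(-18)**2 - 44) = sqrt((1/43)*324 - 44) = sqrt(324/43 - 44) = sqrt(-1568/43) = 28*I*sqrt(86)/43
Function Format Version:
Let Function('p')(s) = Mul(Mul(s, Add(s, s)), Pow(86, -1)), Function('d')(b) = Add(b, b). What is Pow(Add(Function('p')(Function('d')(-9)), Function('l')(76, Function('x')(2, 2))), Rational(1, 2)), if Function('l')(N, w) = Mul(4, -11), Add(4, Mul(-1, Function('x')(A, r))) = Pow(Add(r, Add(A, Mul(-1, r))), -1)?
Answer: Mul(Rational(28, 43), I, Pow(86, Rational(1, 2))) ≈ Mul(6.0386, I)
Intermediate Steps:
Function('x')(A, r) = Add(4, Mul(-1, Pow(A, -1))) (Function('x')(A, r) = Add(4, Mul(-1, Pow(Add(r, Add(A, Mul(-1, r))), -1))) = Add(4, Mul(-1, Pow(A, -1))))
Function('l')(N, w) = -44
Function('d')(b) = Mul(2, b)
Function('p')(s) = Mul(Rational(1, 43), Pow(s, 2)) (Function('p')(s) = Mul(Mul(s, Mul(2, s)), Rational(1, 86)) = Mul(Mul(2, Pow(s, 2)), Rational(1, 86)) = Mul(Rational(1, 43), Pow(s, 2)))
Pow(Add(Function('p')(Function('d')(-9)), Function('l')(76, Function('x')(2, 2))), Rational(1, 2)) = Pow(Add(Mul(Rational(1, 43), Pow(Mul(2, -9), 2)), -44), Rational(1, 2)) = Pow(Add(Mul(Rational(1, 43), Pow(-18, 2)), -44), Rational(1, 2)) = Pow(Add(Mul(Rational(1, 43), 324), -44), Rational(1, 2)) = Pow(Add(Rational(324, 43), -44), Rational(1, 2)) = Pow(Rational(-1568, 43), Rational(1, 2)) = Mul(Rational(28, 43), I, Pow(86, Rational(1, 2)))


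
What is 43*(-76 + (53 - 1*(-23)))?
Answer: 0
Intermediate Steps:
43*(-76 + (53 - 1*(-23))) = 43*(-76 + (53 + 23)) = 43*(-76 + 76) = 43*0 = 0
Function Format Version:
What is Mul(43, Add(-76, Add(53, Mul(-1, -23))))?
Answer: 0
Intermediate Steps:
Mul(43, Add(-76, Add(53, Mul(-1, -23)))) = Mul(43, Add(-76, Add(53, 23))) = Mul(43, Add(-76, 76)) = Mul(43, 0) = 0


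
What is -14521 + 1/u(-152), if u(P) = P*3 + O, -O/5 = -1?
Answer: -6548972/451 ≈ -14521.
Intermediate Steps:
O = 5 (O = -5*(-1) = 5)
u(P) = 5 + 3*P (u(P) = P*3 + 5 = 3*P + 5 = 5 + 3*P)
-14521 + 1/u(-152) = -14521 + 1/(5 + 3*(-152)) = -14521 + 1/(5 - 456) = -14521 + 1/(-451) = -14521 - 1/451 = -6548972/451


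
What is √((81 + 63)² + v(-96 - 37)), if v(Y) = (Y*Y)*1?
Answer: 5*√1537 ≈ 196.02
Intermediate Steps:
v(Y) = Y² (v(Y) = Y²*1 = Y²)
√((81 + 63)² + v(-96 - 37)) = √((81 + 63)² + (-96 - 37)²) = √(144² + (-133)²) = √(20736 + 17689) = √38425 = 5*√1537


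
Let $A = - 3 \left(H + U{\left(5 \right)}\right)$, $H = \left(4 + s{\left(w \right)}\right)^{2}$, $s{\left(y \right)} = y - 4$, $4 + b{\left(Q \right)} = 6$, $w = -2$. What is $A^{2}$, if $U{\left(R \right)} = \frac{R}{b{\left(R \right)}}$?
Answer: $\frac{1521}{4} \approx 380.25$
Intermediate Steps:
$b{\left(Q \right)} = 2$ ($b{\left(Q \right)} = -4 + 6 = 2$)
$s{\left(y \right)} = -4 + y$
$H = 4$ ($H = \left(4 - 6\right)^{2} = \left(-2\right)^{2} = 4$)
$U{\left(R \right)} = \frac{R}{2}$
$A = - \frac{39}{2}$ ($A = - 3 \left(4 + \frac{1}{2} \cdot 5\right) = - 3 \left(4 + \frac{5}{2}\right) = \left(-3\right) \frac{13}{2} = - \frac{39}{2} \approx -19.5$)
$A^{2} = \left(- \frac{39}{2}\right)^{2} = \frac{1521}{4}$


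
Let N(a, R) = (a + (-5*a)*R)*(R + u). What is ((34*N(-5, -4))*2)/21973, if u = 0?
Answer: 4080/3139 ≈ 1.2998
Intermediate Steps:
N(a, R) = R*(a - 5*R*a) (N(a, R) = (a + (-5*a)*R)*(R + 0) = (a - 5*R*a)*R = R*(a - 5*R*a))
((34*N(-5, -4))*2)/21973 = ((34*(-4*(-5)*(1 - 5*(-4))))*2)/21973 = ((34*(-4*(-5)*(1 + 20)))*2)*(1/21973) = ((34*(-4*(-5)*21))*2)*(1/21973) = ((34*420)*2)*(1/21973) = (14280*2)*(1/21973) = 28560*(1/21973) = 4080/3139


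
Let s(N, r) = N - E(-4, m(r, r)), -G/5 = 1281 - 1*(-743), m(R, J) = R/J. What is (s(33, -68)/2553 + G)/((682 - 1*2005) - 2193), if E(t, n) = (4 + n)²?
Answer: 6459088/2244087 ≈ 2.8783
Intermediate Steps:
G = -10120 (G = -5*(1281 - 1*(-743)) = -5*(1281 + 743) = -5*2024 = -10120)
s(N, r) = -25 + N (s(N, r) = N - (4 + r/r)² = N - (4 + 1)² = N - 1*5² = N - 1*25 = N - 25 = -25 + N)
(s(33, -68)/2553 + G)/((682 - 1*2005) - 2193) = ((-25 + 33)/2553 - 10120)/((682 - 1*2005) - 2193) = (8*(1/2553) - 10120)/((682 - 2005) - 2193) = (8/2553 - 10120)/(-1323 - 2193) = -25836352/2553/(-3516) = -25836352/2553*(-1/3516) = 6459088/2244087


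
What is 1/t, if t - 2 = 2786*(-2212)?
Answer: -1/6162630 ≈ -1.6227e-7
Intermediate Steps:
t = -6162630 (t = 2 + 2786*(-2212) = 2 - 6162632 = -6162630)
1/t = 1/(-6162630) = -1/6162630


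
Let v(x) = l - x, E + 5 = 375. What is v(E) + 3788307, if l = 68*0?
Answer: 3787937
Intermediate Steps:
l = 0
E = 370 (E = -5 + 375 = 370)
v(x) = -x (v(x) = 0 - x = -x)
v(E) + 3788307 = -1*370 + 3788307 = -370 + 3788307 = 3787937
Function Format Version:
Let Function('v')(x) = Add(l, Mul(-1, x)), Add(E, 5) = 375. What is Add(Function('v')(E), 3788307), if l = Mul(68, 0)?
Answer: 3787937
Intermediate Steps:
l = 0
E = 370 (E = Add(-5, 375) = 370)
Function('v')(x) = Mul(-1, x) (Function('v')(x) = Add(0, Mul(-1, x)) = Mul(-1, x))
Add(Function('v')(E), 3788307) = Add(Mul(-1, 370), 3788307) = Add(-370, 3788307) = 3787937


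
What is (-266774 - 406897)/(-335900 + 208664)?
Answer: 224557/42412 ≈ 5.2947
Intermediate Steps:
(-266774 - 406897)/(-335900 + 208664) = -673671/(-127236) = -673671*(-1/127236) = 224557/42412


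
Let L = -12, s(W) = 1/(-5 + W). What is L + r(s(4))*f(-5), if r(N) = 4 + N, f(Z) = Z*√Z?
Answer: -12 - 15*I*√5 ≈ -12.0 - 33.541*I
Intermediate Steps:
f(Z) = Z^(3/2)
L + r(s(4))*f(-5) = -12 + (4 + 1/(-5 + 4))*(-5)^(3/2) = -12 + (4 + 1/(-1))*(-5*I*√5) = -12 + (4 - 1)*(-5*I*√5) = -12 + 3*(-5*I*√5) = -12 - 15*I*√5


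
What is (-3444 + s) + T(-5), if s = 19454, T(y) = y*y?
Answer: 16035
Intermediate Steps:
T(y) = y²
(-3444 + s) + T(-5) = (-3444 + 19454) + (-5)² = 16010 + 25 = 16035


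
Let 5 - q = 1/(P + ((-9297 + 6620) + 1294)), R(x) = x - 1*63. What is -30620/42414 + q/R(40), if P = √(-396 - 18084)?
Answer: -294941124722/313982974203 - 4*I*√1155/44416887 ≈ -0.93935 - 3.0606e-6*I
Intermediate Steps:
R(x) = -63 + x (R(x) = x - 63 = -63 + x)
P = 4*I*√1155 (P = √(-18480) = 4*I*√1155 ≈ 135.94*I)
q = 5 - 1/(-1383 + 4*I*√1155) (q = 5 - 1/(4*I*√1155 + ((-9297 + 6620) + 1294)) = 5 - 1/(4*I*√1155 + (-2677 + 1294)) = 5 - 1/(4*I*√1155 - 1383) = 5 - 1/(-1383 + 4*I*√1155) ≈ 5.0007 + 7.0393e-5*I)
-30620/42414 + q/R(40) = -30620/42414 + (3219076/643723 + 4*I*√1155/1931169)/(-63 + 40) = -30620*1/42414 + (3219076/643723 + 4*I*√1155/1931169)/(-23) = -15310/21207 + (3219076/643723 + 4*I*√1155/1931169)*(-1/23) = -15310/21207 + (-3219076/14805629 - 4*I*√1155/44416887) = -294941124722/313982974203 - 4*I*√1155/44416887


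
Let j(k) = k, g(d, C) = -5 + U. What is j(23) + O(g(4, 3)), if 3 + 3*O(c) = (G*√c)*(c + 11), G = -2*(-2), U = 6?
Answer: 38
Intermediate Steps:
G = 4
g(d, C) = 1 (g(d, C) = -5 + 6 = 1)
O(c) = -1 + 4*√c*(11 + c)/3 (O(c) = -1 + ((4*√c)*(c + 11))/3 = -1 + ((4*√c)*(11 + c))/3 = -1 + (4*√c*(11 + c))/3 = -1 + 4*√c*(11 + c)/3)
j(23) + O(g(4, 3)) = 23 + (-1 + 4*1^(3/2)/3 + 44*√1/3) = 23 + (-1 + (4/3)*1 + (44/3)*1) = 23 + (-1 + 4/3 + 44/3) = 23 + 15 = 38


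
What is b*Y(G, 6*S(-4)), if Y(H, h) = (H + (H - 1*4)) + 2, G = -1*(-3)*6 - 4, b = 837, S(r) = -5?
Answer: 21762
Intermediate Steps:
G = 14 (G = 3*6 - 4 = 18 - 4 = 14)
Y(H, h) = -2 + 2*H (Y(H, h) = (H + (H - 4)) + 2 = (H + (-4 + H)) + 2 = (-4 + 2*H) + 2 = -2 + 2*H)
b*Y(G, 6*S(-4)) = 837*(-2 + 2*14) = 837*(-2 + 28) = 837*26 = 21762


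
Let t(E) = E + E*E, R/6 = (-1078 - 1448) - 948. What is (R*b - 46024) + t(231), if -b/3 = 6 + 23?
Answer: 1820996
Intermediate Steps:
R = -20844 (R = 6*((-1078 - 1448) - 948) = 6*(-2526 - 948) = 6*(-3474) = -20844)
b = -87 (b = -3*(6 + 23) = -3*29 = -87)
t(E) = E + E**2
(R*b - 46024) + t(231) = (-20844*(-87) - 46024) + 231*(1 + 231) = (1813428 - 46024) + 231*232 = 1767404 + 53592 = 1820996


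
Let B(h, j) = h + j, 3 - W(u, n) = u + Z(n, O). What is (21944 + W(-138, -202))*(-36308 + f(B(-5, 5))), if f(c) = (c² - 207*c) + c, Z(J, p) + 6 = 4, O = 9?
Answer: -801934796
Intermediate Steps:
Z(J, p) = -2 (Z(J, p) = -6 + 4 = -2)
W(u, n) = 5 - u (W(u, n) = 3 - (u - 2) = 3 - (-2 + u) = 3 + (2 - u) = 5 - u)
f(c) = c² - 206*c
(21944 + W(-138, -202))*(-36308 + f(B(-5, 5))) = (21944 + (5 - 1*(-138)))*(-36308 + (-5 + 5)*(-206 + (-5 + 5))) = (21944 + (5 + 138))*(-36308 + 0*(-206 + 0)) = (21944 + 143)*(-36308 + 0*(-206)) = 22087*(-36308 + 0) = 22087*(-36308) = -801934796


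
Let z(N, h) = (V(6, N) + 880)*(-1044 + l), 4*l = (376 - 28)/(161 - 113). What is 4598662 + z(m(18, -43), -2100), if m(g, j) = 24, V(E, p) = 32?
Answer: 3648187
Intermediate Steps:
l = 29/16 (l = ((376 - 28)/(161 - 113))/4 = (348/48)/4 = (348*(1/48))/4 = (¼)*(29/4) = 29/16 ≈ 1.8125)
z(N, h) = -950475 (z(N, h) = (32 + 880)*(-1044 + 29/16) = 912*(-16675/16) = -950475)
4598662 + z(m(18, -43), -2100) = 4598662 - 950475 = 3648187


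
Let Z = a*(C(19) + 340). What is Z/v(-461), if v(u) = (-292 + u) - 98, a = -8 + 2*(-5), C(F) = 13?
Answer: 6354/851 ≈ 7.4665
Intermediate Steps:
a = -18 (a = -8 - 10 = -18)
v(u) = -390 + u
Z = -6354 (Z = -18*(13 + 340) = -18*353 = -6354)
Z/v(-461) = -6354/(-390 - 461) = -6354/(-851) = -6354*(-1/851) = 6354/851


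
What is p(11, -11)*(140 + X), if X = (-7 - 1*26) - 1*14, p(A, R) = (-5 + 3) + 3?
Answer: 93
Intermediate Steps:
p(A, R) = 1 (p(A, R) = -2 + 3 = 1)
X = -47 (X = (-7 - 26) - 14 = -33 - 14 = -47)
p(11, -11)*(140 + X) = 1*(140 - 47) = 1*93 = 93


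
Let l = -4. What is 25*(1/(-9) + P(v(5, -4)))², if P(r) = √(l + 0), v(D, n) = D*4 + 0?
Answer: -8075/81 - 100*I/9 ≈ -99.691 - 11.111*I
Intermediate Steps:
v(D, n) = 4*D (v(D, n) = 4*D + 0 = 4*D)
P(r) = 2*I (P(r) = √(-4 + 0) = √(-4) = 2*I)
25*(1/(-9) + P(v(5, -4)))² = 25*(1/(-9) + 2*I)² = 25*(-⅑ + 2*I)²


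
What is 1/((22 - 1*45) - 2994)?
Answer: -1/3017 ≈ -0.00033145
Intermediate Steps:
1/((22 - 1*45) - 2994) = 1/((22 - 45) - 2994) = 1/(-23 - 2994) = 1/(-3017) = -1/3017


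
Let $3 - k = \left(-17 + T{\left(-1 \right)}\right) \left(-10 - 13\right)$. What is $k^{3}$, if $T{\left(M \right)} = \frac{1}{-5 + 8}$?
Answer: $- \frac{1485446221}{27} \approx -5.5017 \cdot 10^{7}$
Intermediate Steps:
$T{\left(M \right)} = \frac{1}{3}$
$k = - \frac{1141}{3}$ ($k = 3 - \left(-17 + \frac{1}{3}\right) \left(-10 - 13\right) = 3 - \left(- \frac{50}{3}\right) \left(-23\right) = 3 - \frac{1150}{3} = - \frac{1141}{3} \approx -380.33$)
$k^{3} = \left(- \frac{1141}{3}\right)^{3} = - \frac{1485446221}{27}$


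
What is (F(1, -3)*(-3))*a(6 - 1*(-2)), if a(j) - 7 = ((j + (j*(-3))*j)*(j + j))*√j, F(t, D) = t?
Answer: -21 + 17664*√2 ≈ 24960.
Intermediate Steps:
a(j) = 7 + 2*j^(3/2)*(j - 3*j²) (a(j) = 7 + ((j + (j*(-3))*j)*(j + j))*√j = 7 + ((j + (-3*j)*j)*(2*j))*√j = 7 + ((j - 3*j²)*(2*j))*√j = 7 + (2*j*(j - 3*j²))*√j = 7 + 2*j^(3/2)*(j - 3*j²))
(F(1, -3)*(-3))*a(6 - 1*(-2)) = (1*(-3))*(7 - 6*(6 - 1*(-2))^(7/2) + 2*(6 - 1*(-2))^(5/2)) = -3*(7 - 6*(6 + 2)^(7/2) + 2*(6 + 2)^(5/2)) = -3*(7 - 6144*√2 + 2*8^(5/2)) = -3*(7 - 6144*√2 + 2*(128*√2)) = -3*(7 - 6144*√2 + 256*√2) = -3*(7 - 5888*√2) = -21 + 17664*√2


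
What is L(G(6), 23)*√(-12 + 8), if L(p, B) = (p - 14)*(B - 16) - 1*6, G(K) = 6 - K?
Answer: -208*I ≈ -208.0*I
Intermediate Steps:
L(p, B) = -6 + (-16 + B)*(-14 + p) (L(p, B) = (-14 + p)*(-16 + B) - 6 = (-16 + B)*(-14 + p) - 6 = -6 + (-16 + B)*(-14 + p))
L(G(6), 23)*√(-12 + 8) = (218 - 16*(6 - 1*6) - 14*23 + 23*(6 - 1*6))*√(-12 + 8) = (218 - 16*(6 - 6) - 322 + 23*(6 - 6))*√(-4) = (218 - 16*0 - 322 + 23*0)*(2*I) = (218 + 0 - 322 + 0)*(2*I) = -208*I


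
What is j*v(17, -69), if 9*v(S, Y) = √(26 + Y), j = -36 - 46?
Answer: -82*I*√43/9 ≈ -59.746*I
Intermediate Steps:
j = -82
v(S, Y) = √(26 + Y)/9
j*v(17, -69) = -82*√(26 - 69)/9 = -82*√(-43)/9 = -82*I*√43/9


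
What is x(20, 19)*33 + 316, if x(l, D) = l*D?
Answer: 12856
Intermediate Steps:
x(l, D) = D*l
x(20, 19)*33 + 316 = (19*20)*33 + 316 = 380*33 + 316 = 12540 + 316 = 12856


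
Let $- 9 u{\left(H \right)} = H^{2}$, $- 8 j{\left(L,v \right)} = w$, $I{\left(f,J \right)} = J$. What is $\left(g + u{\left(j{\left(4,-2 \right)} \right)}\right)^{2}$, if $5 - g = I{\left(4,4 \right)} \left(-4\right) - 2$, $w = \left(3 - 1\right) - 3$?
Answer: $\frac{175483009}{331776} \approx 528.92$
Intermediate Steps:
$w = -1$ ($w = 2 - 3 = -1$)
$j{\left(L,v \right)} = \frac{1}{8}$ ($j{\left(L,v \right)} = \left(- \frac{1}{8}\right) \left(-1\right) = \frac{1}{8}$)
$u{\left(H \right)} = - \frac{H^{2}}{9}$
$g = 23$ ($g = 5 - \left(4 \left(-4\right) - 2\right) = 5 - \left(-16 - 2\right) = 5 - -18 = 5 + 18 = 23$)
$\left(g + u{\left(j{\left(4,-2 \right)} \right)}\right)^{2} = \left(23 - \frac{1}{9 \cdot 64}\right)^{2} = \left(23 - \frac{1}{576}\right)^{2} = \left(\frac{13247}{576}\right)^{2} = \frac{175483009}{331776}$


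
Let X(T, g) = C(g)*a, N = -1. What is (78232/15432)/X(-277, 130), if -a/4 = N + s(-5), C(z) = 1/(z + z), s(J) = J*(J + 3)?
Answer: -635635/17361 ≈ -36.613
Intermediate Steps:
s(J) = J*(3 + J)
C(z) = 1/(2*z)
a = -36 (a = -4*(-1 - 5*(3 - 5)) = -4*(-1 - 5*(-2)) = -4*(-1 + 10) = -4*9 = -36)
X(T, g) = -18/g (X(T, g) = (1/(2*g))*(-36) = -18/g)
(78232/15432)/X(-277, 130) = (78232/15432)/((-18/130)) = (78232*(1/15432))/((-18*1/130)) = 9779/(1929*(-9/65)) = (9779/1929)*(-65/9) = -635635/17361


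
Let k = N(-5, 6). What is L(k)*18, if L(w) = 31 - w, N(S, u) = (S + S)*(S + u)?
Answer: 738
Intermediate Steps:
N(S, u) = 2*S*(S + u) (N(S, u) = (2*S)*(S + u) = 2*S*(S + u))
k = -10 (k = 2*(-5)*(-5 + 6) = 2*(-5)*1 = -10)
L(k)*18 = (31 - 1*(-10))*18 = (31 + 10)*18 = 41*18 = 738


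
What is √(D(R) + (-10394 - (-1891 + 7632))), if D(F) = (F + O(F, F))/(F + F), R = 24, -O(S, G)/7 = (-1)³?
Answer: I*√2323347/12 ≈ 127.02*I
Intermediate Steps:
O(S, G) = 7 (O(S, G) = -7*(-1)³ = -7*(-1) = 7)
D(F) = (7 + F)/(2*F) (D(F) = (F + 7)/(F + F) = (7 + F)/((2*F)) = (7 + F)*(1/(2*F)) = (7 + F)/(2*F))
√(D(R) + (-10394 - (-1891 + 7632))) = √((½)*(7 + 24)/24 + (-10394 - (-1891 + 7632))) = √((½)*(1/24)*31 + (-10394 - 1*5741)) = √(31/48 + (-10394 - 5741)) = √(31/48 - 16135) = √(-774449/48) = I*√2323347/12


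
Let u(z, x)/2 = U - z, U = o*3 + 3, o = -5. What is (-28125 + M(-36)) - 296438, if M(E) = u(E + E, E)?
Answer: -324443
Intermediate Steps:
U = -12 (U = -5*3 + 3 = -15 + 3 = -12)
u(z, x) = -24 - 2*z (u(z, x) = 2*(-12 - z) = -24 - 2*z)
M(E) = -24 - 4*E (M(E) = -24 - 2*(E + E) = -24 - 4*E)
(-28125 + M(-36)) - 296438 = (-28125 + (-24 - 4*(-36))) - 296438 = (-28125 + (-24 + 144)) - 296438 = (-28125 + 120) - 296438 = -28005 - 296438 = -324443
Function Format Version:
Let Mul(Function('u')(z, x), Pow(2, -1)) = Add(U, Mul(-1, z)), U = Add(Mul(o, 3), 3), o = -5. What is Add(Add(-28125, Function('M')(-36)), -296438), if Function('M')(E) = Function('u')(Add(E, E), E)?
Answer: -324443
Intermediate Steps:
U = -12 (U = Add(Mul(-5, 3), 3) = Add(-15, 3) = -12)
Function('u')(z, x) = Add(-24, Mul(-2, z)) (Function('u')(z, x) = Mul(2, Add(-12, Mul(-1, z))) = Add(-24, Mul(-2, z)))
Function('M')(E) = Add(-24, Mul(-4, E)) (Function('M')(E) = Add(-24, Mul(-2, Add(E, E))) = Add(-24, Mul(-2, Mul(2, E))) = Add(-24, Mul(-4, E)))
Add(Add(-28125, Function('M')(-36)), -296438) = Add(Add(-28125, Add(-24, Mul(-4, -36))), -296438) = Add(Add(-28125, Add(-24, 144)), -296438) = Add(Add(-28125, 120), -296438) = Add(-28005, -296438) = -324443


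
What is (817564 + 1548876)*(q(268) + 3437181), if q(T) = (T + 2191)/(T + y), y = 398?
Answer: 2708585817216100/333 ≈ 8.1339e+12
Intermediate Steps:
q(T) = (2191 + T)/(398 + T) (q(T) = (T + 2191)/(T + 398) = (2191 + T)/(398 + T))
(817564 + 1548876)*(q(268) + 3437181) = (817564 + 1548876)*((2191 + 268)/(398 + 268) + 3437181) = 2366440*(2459/666 + 3437181) = 2366440*(2289165005/666) = 2708585817216100/333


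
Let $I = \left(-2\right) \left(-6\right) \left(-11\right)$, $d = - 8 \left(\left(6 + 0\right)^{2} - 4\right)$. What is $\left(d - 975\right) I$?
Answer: $162492$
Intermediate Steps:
$d = -256$ ($d = - 8 \left(6^{2} - 4\right) = - 8 \left(36 - 4\right) = \left(-8\right) 32 = -256$)
$I = -132$ ($I = 12 \left(-11\right) = -132$)
$\left(d - 975\right) I = \left(-256 - 975\right) \left(-132\right) = \left(-1231\right) \left(-132\right) = 162492$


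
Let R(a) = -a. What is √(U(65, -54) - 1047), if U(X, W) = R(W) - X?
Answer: 23*I*√2 ≈ 32.527*I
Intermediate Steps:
U(X, W) = -W - X
√(U(65, -54) - 1047) = √((-1*(-54) - 1*65) - 1047) = √((54 - 65) - 1047) = √(-11 - 1047) = √(-1058) = 23*I*√2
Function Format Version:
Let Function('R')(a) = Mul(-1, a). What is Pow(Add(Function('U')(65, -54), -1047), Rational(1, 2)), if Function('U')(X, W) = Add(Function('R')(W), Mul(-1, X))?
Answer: Mul(23, I, Pow(2, Rational(1, 2))) ≈ Mul(32.527, I)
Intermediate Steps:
Function('U')(X, W) = Add(Mul(-1, W), Mul(-1, X))
Pow(Add(Function('U')(65, -54), -1047), Rational(1, 2)) = Pow(Add(Add(Mul(-1, -54), Mul(-1, 65)), -1047), Rational(1, 2)) = Pow(Add(Add(54, -65), -1047), Rational(1, 2)) = Pow(Add(-11, -1047), Rational(1, 2)) = Pow(-1058, Rational(1, 2)) = Mul(23, I, Pow(2, Rational(1, 2)))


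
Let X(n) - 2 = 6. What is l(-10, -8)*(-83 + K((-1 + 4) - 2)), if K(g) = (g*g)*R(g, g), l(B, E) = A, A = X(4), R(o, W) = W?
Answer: -656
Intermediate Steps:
X(n) = 8 (X(n) = 2 + 6 = 8)
A = 8
l(B, E) = 8
K(g) = g³ (K(g) = (g*g)*g = g²*g = g³)
l(-10, -8)*(-83 + K((-1 + 4) - 2)) = 8*(-83 + ((-1 + 4) - 2)³) = 8*(-83 + (3 - 2)³) = 8*(-83 + 1³) = 8*(-83 + 1) = 8*(-82) = -656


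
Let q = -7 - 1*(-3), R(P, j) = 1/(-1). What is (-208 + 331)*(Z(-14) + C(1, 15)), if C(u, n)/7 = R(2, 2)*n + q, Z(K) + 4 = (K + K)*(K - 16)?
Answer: 86469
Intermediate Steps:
R(P, j) = -1 (R(P, j) = 1*(-1) = -1)
q = -4 (q = -7 + 3 = -4)
Z(K) = -4 + 2*K*(-16 + K) (Z(K) = -4 + (K + K)*(K - 16) = -4 + (2*K)*(-16 + K) = -4 + 2*K*(-16 + K))
C(u, n) = -28 - 7*n (C(u, n) = 7*(-n - 4) = 7*(-4 - n) = -28 - 7*n)
(-208 + 331)*(Z(-14) + C(1, 15)) = (-208 + 331)*((-4 - 32*(-14) + 2*(-14)²) + (-28 - 7*15)) = 123*((-4 + 448 + 2*196) + (-28 - 105)) = 123*((-4 + 448 + 392) - 133) = 123*(836 - 133) = 123*703 = 86469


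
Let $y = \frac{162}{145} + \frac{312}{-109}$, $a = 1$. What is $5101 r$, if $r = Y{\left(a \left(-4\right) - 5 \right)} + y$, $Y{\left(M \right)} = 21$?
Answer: $\frac{1552351623}{15805} \approx 98219.0$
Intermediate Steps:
$y = - \frac{27582}{15805}$ ($y = 162 \cdot \frac{1}{145} + 312 \left(- \frac{1}{109}\right) = \frac{162}{145} - \frac{312}{109} = - \frac{27582}{15805} \approx -1.7451$)
$r = \frac{304323}{15805}$ ($r = 21 - \frac{27582}{15805} = \frac{304323}{15805} \approx 19.255$)
$5101 r = 5101 \cdot \frac{304323}{15805} = \frac{1552351623}{15805}$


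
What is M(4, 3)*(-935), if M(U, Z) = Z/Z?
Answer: -935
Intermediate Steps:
M(U, Z) = 1
M(4, 3)*(-935) = 1*(-935) = -935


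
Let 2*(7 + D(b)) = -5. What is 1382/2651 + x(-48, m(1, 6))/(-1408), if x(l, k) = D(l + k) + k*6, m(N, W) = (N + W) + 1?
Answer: 335235/678656 ≈ 0.49397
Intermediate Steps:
D(b) = -19/2 (D(b) = -7 + (½)*(-5) = -7 - 5/2 = -19/2)
m(N, W) = 1 + N + W
x(l, k) = -19/2 + 6*k (x(l, k) = -19/2 + k*6 = -19/2 + 6*k)
1382/2651 + x(-48, m(1, 6))/(-1408) = 1382/2651 + (-19/2 + 6*(1 + 1 + 6))/(-1408) = 1382*(1/2651) + (-19/2 + 6*8)*(-1/1408) = 1382/2651 + (-19/2 + 48)*(-1/1408) = 1382/2651 + (77/2)*(-1/1408) = 1382/2651 - 7/256 = 335235/678656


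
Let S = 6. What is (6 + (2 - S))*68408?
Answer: 136816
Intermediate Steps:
(6 + (2 - S))*68408 = (6 + (2 - 1*6))*68408 = (6 + (2 - 6))*68408 = (6 - 4)*68408 = 2*68408 = 136816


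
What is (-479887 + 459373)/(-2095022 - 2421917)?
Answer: 20514/4516939 ≈ 0.0045416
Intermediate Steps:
(-479887 + 459373)/(-2095022 - 2421917) = -20514/(-4516939) = -20514*(-1/4516939) = 20514/4516939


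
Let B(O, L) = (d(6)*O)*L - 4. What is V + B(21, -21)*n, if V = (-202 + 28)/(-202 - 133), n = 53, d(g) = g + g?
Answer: -94030306/335 ≈ -2.8069e+5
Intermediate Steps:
d(g) = 2*g
B(O, L) = -4 + 12*L*O (B(O, L) = ((2*6)*O)*L - 4 = (12*O)*L - 4 = 12*L*O - 4 = -4 + 12*L*O)
V = 174/335 (V = -174/(-335) = -174*(-1/335) = 174/335 ≈ 0.51940)
V + B(21, -21)*n = 174/335 + (-4 + 12*(-21)*21)*53 = 174/335 + (-4 - 5292)*53 = 174/335 - 5296*53 = 174/335 - 280688 = -94030306/335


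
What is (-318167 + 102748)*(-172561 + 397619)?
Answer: -48481769302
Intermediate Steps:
(-318167 + 102748)*(-172561 + 397619) = -215419*225058 = -48481769302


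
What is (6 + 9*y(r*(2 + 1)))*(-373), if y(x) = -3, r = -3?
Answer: 7833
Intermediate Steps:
(6 + 9*y(r*(2 + 1)))*(-373) = (6 + 9*(-3))*(-373) = (6 - 27)*(-373) = -21*(-373) = 7833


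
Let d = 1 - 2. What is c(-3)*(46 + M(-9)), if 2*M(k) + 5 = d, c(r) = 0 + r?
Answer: -129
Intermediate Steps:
c(r) = r
d = -1
M(k) = -3 (M(k) = -5/2 + (1/2)*(-1) = -5/2 - 1/2 = -3)
c(-3)*(46 + M(-9)) = -3*(46 - 3) = -3*43 = -129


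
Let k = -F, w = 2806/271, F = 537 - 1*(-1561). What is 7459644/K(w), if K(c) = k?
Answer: -3729822/1049 ≈ -3555.6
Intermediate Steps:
F = 2098 (F = 537 + 1561 = 2098)
w = 2806/271 (w = 2806*(1/271) = 2806/271 ≈ 10.354)
k = -2098 (k = -1*2098 = -2098)
K(c) = -2098
7459644/K(w) = 7459644/(-2098) = 7459644*(-1/2098) = -3729822/1049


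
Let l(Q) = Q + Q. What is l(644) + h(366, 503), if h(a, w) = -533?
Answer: 755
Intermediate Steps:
l(Q) = 2*Q
l(644) + h(366, 503) = 2*644 - 533 = 1288 - 533 = 755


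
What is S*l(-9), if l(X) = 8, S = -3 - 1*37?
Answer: -320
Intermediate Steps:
S = -40 (S = -3 - 37 = -40)
S*l(-9) = -40*8 = -320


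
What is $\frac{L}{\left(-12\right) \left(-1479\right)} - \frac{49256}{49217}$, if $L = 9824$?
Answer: $- \frac{97671920}{218375829} \approx -0.44727$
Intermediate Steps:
$\frac{L}{\left(-12\right) \left(-1479\right)} - \frac{49256}{49217} = \frac{9824}{\left(-12\right) \left(-1479\right)} - \frac{49256}{49217} = \frac{9824}{17748} - \frac{49256}{49217} = 9824 \cdot \frac{1}{17748} - \frac{49256}{49217} = \frac{2456}{4437} - \frac{49256}{49217} = - \frac{97671920}{218375829}$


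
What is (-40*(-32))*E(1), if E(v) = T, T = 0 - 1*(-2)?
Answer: 2560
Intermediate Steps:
T = 2 (T = 0 + 2 = 2)
E(v) = 2
(-40*(-32))*E(1) = -40*(-32)*2 = 1280*2 = 2560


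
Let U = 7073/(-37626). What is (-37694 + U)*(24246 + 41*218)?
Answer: -23532126930064/18813 ≈ -1.2508e+9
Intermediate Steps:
U = -7073/37626 (U = 7073*(-1/37626) = -7073/37626 ≈ -0.18798)
(-37694 + U)*(24246 + 41*218) = (-37694 - 7073/37626)*(24246 + 41*218) = -1418281517*(24246 + 8938)/37626 = -1418281517/37626*33184 = -23532126930064/18813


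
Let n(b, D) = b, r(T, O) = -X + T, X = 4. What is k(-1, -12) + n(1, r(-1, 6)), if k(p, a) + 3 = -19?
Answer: -21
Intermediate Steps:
k(p, a) = -22 (k(p, a) = -3 - 19 = -22)
r(T, O) = -4 + T (r(T, O) = -1*4 + T = -4 + T)
k(-1, -12) + n(1, r(-1, 6)) = -22 + 1 = -21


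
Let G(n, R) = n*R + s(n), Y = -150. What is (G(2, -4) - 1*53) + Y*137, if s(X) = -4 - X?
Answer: -20617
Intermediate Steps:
G(n, R) = -4 - n + R*n (G(n, R) = n*R + (-4 - n) = R*n + (-4 - n) = -4 - n + R*n)
(G(2, -4) - 1*53) + Y*137 = ((-4 - 1*2 - 4*2) - 1*53) - 150*137 = ((-4 - 2 - 8) - 53) - 20550 = (-14 - 53) - 20550 = -67 - 20550 = -20617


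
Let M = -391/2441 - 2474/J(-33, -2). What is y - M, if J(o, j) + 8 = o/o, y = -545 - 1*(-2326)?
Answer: 24395650/17087 ≈ 1427.7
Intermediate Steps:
y = 1781 (y = -545 + 2326 = 1781)
J(o, j) = -7 (J(o, j) = -8 + o/o = -8 + 1 = -7)
M = 6036297/17087 (M = -391/2441 - 2474/(-7) = -391*1/2441 - 2474*(-⅐) = -391/2441 + 2474/7 = 6036297/17087 ≈ 353.27)
y - M = 1781 - 1*6036297/17087 = 1781 - 6036297/17087 = 24395650/17087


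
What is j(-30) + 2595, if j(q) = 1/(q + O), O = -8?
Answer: 98609/38 ≈ 2595.0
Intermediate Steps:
j(q) = 1/(-8 + q) (j(q) = 1/(q - 8) = 1/(-8 + q))
j(-30) + 2595 = 1/(-8 - 30) + 2595 = 1/(-38) + 2595 = -1/38 + 2595 = 98609/38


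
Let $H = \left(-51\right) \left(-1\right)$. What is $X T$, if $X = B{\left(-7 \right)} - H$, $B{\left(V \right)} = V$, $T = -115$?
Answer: $6670$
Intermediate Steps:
$H = 51$
$X = -58$ ($X = -7 - 51 = -58$)
$X T = \left(-58\right) \left(-115\right) = 6670$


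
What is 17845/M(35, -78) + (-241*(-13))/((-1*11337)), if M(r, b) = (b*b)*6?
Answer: 29313911/137948616 ≈ 0.21250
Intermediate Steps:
M(r, b) = 6*b² (M(r, b) = b²*6 = 6*b²)
17845/M(35, -78) + (-241*(-13))/((-1*11337)) = 17845/((6*(-78)²)) + (-241*(-13))/((-1*11337)) = 17845/((6*6084)) + 3133/(-11337) = 17845/36504 + 3133*(-1/11337) = 17845*(1/36504) - 3133/11337 = 17845/36504 - 3133/11337 = 29313911/137948616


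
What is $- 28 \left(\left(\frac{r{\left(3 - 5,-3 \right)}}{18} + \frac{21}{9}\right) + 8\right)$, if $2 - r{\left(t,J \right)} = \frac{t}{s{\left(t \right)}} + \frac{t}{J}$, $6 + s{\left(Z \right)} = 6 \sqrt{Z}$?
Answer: $- \frac{23590}{81} + \frac{14 i \sqrt{2}}{81} \approx -291.23 + 0.24443 i$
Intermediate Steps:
$s{\left(Z \right)} = -6 + 6 \sqrt{Z}$
$r{\left(t,J \right)} = 2 - \frac{t}{J} - \frac{t}{-6 + 6 \sqrt{t}}$ ($r{\left(t,J \right)} = 2 - \left(\frac{t}{-6 + 6 \sqrt{t}} + \frac{t}{J}\right) = 2 - \left(\frac{t}{J} + \frac{t}{-6 + 6 \sqrt{t}}\right) = 2 - \frac{t}{J} - \frac{t}{-6 + 6 \sqrt{t}}$)
$- 28 \left(\left(\frac{r{\left(3 - 5,-3 \right)}}{18} + \frac{21}{9}\right) + 8\right) = - 28 \left(\left(\frac{2 - \frac{3 - 5}{-3} - \frac{3 - 5}{-6 + 6 \sqrt{3 - 5}}}{18} + \frac{21}{9}\right) + 8\right) = - 28 \left(\left(\left(2 - \left(-2\right) \left(- \frac{1}{3}\right) - - \frac{2}{-6 + 6 \sqrt{-2}}\right) \frac{1}{18} + 21 \cdot \frac{1}{9}\right) + 8\right) = - 28 \left(\left(\left(2 - \frac{2}{3} - - \frac{2}{-6 + 6 i \sqrt{2}}\right) \frac{1}{18} + \frac{7}{3}\right) + 8\right) = - 28 \left(\left(\left(2 - \frac{2}{3} + \frac{2}{-6 + 6 i \sqrt{2}}\right) \frac{1}{18} + \frac{7}{3}\right) + 8\right) = - 28 \left(\left(\left(\frac{4}{3} + \frac{2}{-6 + 6 i \sqrt{2}}\right) \frac{1}{18} + \frac{7}{3}\right) + 8\right) = - 28 \left(\left(\left(\frac{2}{27} + \frac{1}{9 \left(-6 + 6 i \sqrt{2}\right)}\right) + \frac{7}{3}\right) + 8\right) = - 28 \left(\left(\frac{65}{27} + \frac{1}{9 \left(-6 + 6 i \sqrt{2}\right)}\right) + 8\right) = - 28 \left(\frac{281}{27} + \frac{1}{9 \left(-6 + 6 i \sqrt{2}\right)}\right) = - \frac{7868}{27} - \frac{28}{9 \left(-6 + 6 i \sqrt{2}\right)}$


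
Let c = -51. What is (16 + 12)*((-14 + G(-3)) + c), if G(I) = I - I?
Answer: -1820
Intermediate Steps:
G(I) = 0
(16 + 12)*((-14 + G(-3)) + c) = (16 + 12)*((-14 + 0) - 51) = 28*(-14 - 51) = 28*(-65) = -1820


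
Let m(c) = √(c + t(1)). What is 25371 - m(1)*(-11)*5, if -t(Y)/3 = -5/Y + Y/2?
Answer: 25371 + 55*√58/2 ≈ 25580.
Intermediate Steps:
t(Y) = 15/Y - 3*Y/2 (t(Y) = -3*(-5/Y + Y/2) = -3*(Y/2 - 5/Y) = 15/Y - 3*Y/2)
m(c) = √(27/2 + c) (m(c) = √(c + (15/1 - 3/2*1)) = √(c + (15*1 - 3/2)) = √(c + (15 - 3/2)) = √(c + 27/2) = √(27/2 + c))
25371 - m(1)*(-11)*5 = 25371 - (√(54 + 4*1)/2)*(-11)*5 = 25371 - (√(54 + 4)/2)*(-11)*5 = 25371 - (√58/2)*(-11)*5 = 25371 - (-11*√58/2)*5 = 25371 - (-55)*√58/2 = 25371 + 55*√58/2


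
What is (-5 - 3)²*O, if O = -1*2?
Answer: -128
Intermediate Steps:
O = -2
(-5 - 3)²*O = (-5 - 3)²*(-2) = (-8)²*(-2) = 64*(-2) = -128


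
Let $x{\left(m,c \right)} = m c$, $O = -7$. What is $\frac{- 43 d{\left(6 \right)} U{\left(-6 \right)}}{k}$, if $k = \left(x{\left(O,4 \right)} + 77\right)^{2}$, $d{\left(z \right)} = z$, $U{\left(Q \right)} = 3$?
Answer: $- \frac{774}{2401} \approx -0.32237$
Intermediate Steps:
$x{\left(m,c \right)} = c m$
$k = 2401$ ($k = \left(4 \left(-7\right) + 77\right)^{2} = \left(-28 + 77\right)^{2} = 49^{2} = 2401$)
$\frac{- 43 d{\left(6 \right)} U{\left(-6 \right)}}{k} = \frac{\left(-43\right) 6 \cdot 3}{2401} = \left(-258\right) 3 \cdot \frac{1}{2401} = \left(-774\right) \frac{1}{2401} = - \frac{774}{2401}$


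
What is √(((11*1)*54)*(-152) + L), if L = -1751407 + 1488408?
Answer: I*√353287 ≈ 594.38*I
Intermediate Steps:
L = -262999
√(((11*1)*54)*(-152) + L) = √(((11*1)*54)*(-152) - 262999) = √((11*54)*(-152) - 262999) = √(594*(-152) - 262999) = √(-90288 - 262999) = √(-353287) = I*√353287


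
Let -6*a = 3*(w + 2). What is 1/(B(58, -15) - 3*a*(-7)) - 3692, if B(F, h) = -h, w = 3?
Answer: -276902/75 ≈ -3692.0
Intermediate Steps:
a = -5/2 (a = -(3 + 2)/2 = -5/2 ≈ -2.5000)
1/(B(58, -15) - 3*a*(-7)) - 3692 = 1/(-1*(-15) - 3*(-5/2)*(-7)) - 3692 = 1/(15 + (15/2)*(-7)) - 3692 = 1/(15 - 105/2) - 3692 = 1/(-75/2) - 3692 = -2/75 - 3692 = -276902/75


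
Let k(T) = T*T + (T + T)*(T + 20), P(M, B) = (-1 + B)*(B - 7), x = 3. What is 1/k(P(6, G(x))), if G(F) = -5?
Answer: 1/18432 ≈ 5.4253e-5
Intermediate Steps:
P(M, B) = (-1 + B)*(-7 + B)
k(T) = T**2 + 2*T*(20 + T) (k(T) = T**2 + (2*T)*(20 + T) = T**2 + 2*T*(20 + T))
1/k(P(6, G(x))) = 1/((7 + (-5)**2 - 8*(-5))*(40 + 3*(7 + (-5)**2 - 8*(-5)))) = 1/((7 + 25 + 40)*(40 + 3*(7 + 25 + 40))) = 1/(72*(40 + 3*72)) = 1/(72*(40 + 216)) = 1/(72*256) = 1/18432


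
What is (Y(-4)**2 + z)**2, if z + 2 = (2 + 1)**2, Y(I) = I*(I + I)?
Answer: 1062961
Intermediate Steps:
Y(I) = 2*I**2 (Y(I) = I*(2*I) = 2*I**2)
z = 7 (z = -2 + (2 + 1)**2 = -2 + 3**2 = -2 + 9 = 7)
(Y(-4)**2 + z)**2 = ((2*(-4)**2)**2 + 7)**2 = ((2*16)**2 + 7)**2 = (32**2 + 7)**2 = (1024 + 7)**2 = 1031**2 = 1062961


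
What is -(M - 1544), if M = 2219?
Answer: -675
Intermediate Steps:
-(M - 1544) = -(2219 - 1544) = -1*675 = -675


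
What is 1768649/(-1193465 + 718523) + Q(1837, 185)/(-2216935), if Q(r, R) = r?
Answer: -3921852339269/1052915542770 ≈ -3.7248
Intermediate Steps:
1768649/(-1193465 + 718523) + Q(1837, 185)/(-2216935) = 1768649/(-1193465 + 718523) + 1837/(-2216935) = 1768649/(-474942) + 1837*(-1/2216935) = 1768649*(-1/474942) - 1837/2216935 = -1768649/474942 - 1837/2216935 = -3921852339269/1052915542770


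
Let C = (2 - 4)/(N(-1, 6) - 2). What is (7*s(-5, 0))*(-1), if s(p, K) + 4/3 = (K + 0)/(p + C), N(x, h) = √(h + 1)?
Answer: 28/3 ≈ 9.3333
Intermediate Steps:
N(x, h) = √(1 + h)
C = -2/(-2 + √7) (C = (2 - 4)/(√(1 + 6) - 2) = -2/(√7 - 2) = -2/(-2 + √7) ≈ -3.0972)
s(p, K) = -4/3 + K/(-4/3 + p - 2*√7/3) (s(p, K) = -4/3 + (K + 0)/(p + (-4/3 - 2*√7/3)) = -4/3 + K/(-4/3 + p - 2*√7/3))
(7*s(-5, 0))*(-1) = (7*((-8 + (2 - √7)*(-4*(-5) + 3*0))/(6 + 3*(-5)*(2 - √7))))*(-1) = (7*((-8 + (2 - √7)*(20 + 0))/(6 + (-30 + 15*√7))))*(-1) = (7*((-8 + (2 - √7)*20)/(-24 + 15*√7)))*(-1) = (7*((-8 + (40 - 20*√7))/(-24 + 15*√7)))*(-1) = (7*((32 - 20*√7)/(-24 + 15*√7)))*(-1) = (7*(32 - 20*√7)/(-24 + 15*√7))*(-1) = -7*(32 - 20*√7)/(-24 + 15*√7)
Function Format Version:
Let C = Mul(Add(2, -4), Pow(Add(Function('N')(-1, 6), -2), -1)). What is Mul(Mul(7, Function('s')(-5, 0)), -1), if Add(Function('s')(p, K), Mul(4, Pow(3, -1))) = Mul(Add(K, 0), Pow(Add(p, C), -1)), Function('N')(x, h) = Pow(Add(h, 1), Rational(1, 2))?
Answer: Rational(28, 3) ≈ 9.3333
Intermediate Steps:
Function('N')(x, h) = Pow(Add(1, h), Rational(1, 2))
C = Mul(-2, Pow(Add(-2, Pow(7, Rational(1, 2))), -1)) (C = Mul(Add(2, -4), Pow(Add(Pow(Add(1, 6), Rational(1, 2)), -2), -1)) = Mul(-2, Pow(Add(Pow(7, Rational(1, 2)), -2), -1)) = Mul(-2, Pow(Add(-2, Pow(7, Rational(1, 2))), -1)) ≈ -3.0972)
Function('s')(p, K) = Add(Rational(-4, 3), Mul(K, Pow(Add(Rational(-4, 3), p, Mul(Rational(-2, 3), Pow(7, Rational(1, 2)))), -1))) (Function('s')(p, K) = Add(Rational(-4, 3), Mul(Add(K, 0), Pow(Add(p, Add(Rational(-4, 3), Mul(Rational(-2, 3), Pow(7, Rational(1, 2))))), -1))) = Add(Rational(-4, 3), Mul(K, Pow(Add(Rational(-4, 3), p, Mul(Rational(-2, 3), Pow(7, Rational(1, 2)))), -1))))
Mul(Mul(7, Function('s')(-5, 0)), -1) = Mul(Mul(7, Mul(Pow(Add(6, Mul(3, -5, Add(2, Mul(-1, Pow(7, Rational(1, 2)))))), -1), Add(-8, Mul(Add(2, Mul(-1, Pow(7, Rational(1, 2)))), Add(Mul(-4, -5), Mul(3, 0)))))), -1) = Mul(Mul(7, Mul(Pow(Add(6, Add(-30, Mul(15, Pow(7, Rational(1, 2))))), -1), Add(-8, Mul(Add(2, Mul(-1, Pow(7, Rational(1, 2)))), Add(20, 0))))), -1) = Mul(Mul(7, Mul(Pow(Add(-24, Mul(15, Pow(7, Rational(1, 2)))), -1), Add(-8, Mul(Add(2, Mul(-1, Pow(7, Rational(1, 2)))), 20)))), -1) = Mul(Mul(7, Mul(Pow(Add(-24, Mul(15, Pow(7, Rational(1, 2)))), -1), Add(-8, Add(40, Mul(-20, Pow(7, Rational(1, 2))))))), -1) = Mul(Mul(7, Mul(Pow(Add(-24, Mul(15, Pow(7, Rational(1, 2)))), -1), Add(32, Mul(-20, Pow(7, Rational(1, 2)))))), -1) = Mul(Mul(7, Pow(Add(-24, Mul(15, Pow(7, Rational(1, 2)))), -1), Add(32, Mul(-20, Pow(7, Rational(1, 2))))), -1) = Mul(-7, Pow(Add(-24, Mul(15, Pow(7, Rational(1, 2)))), -1), Add(32, Mul(-20, Pow(7, Rational(1, 2)))))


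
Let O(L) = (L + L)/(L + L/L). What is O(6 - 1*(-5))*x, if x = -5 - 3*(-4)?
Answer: 77/6 ≈ 12.833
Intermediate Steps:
O(L) = 2*L/(1 + L) (O(L) = (2*L)/(L + 1) = (2*L)/(1 + L) = 2*L/(1 + L))
x = 7 (x = -5 + 12 = 7)
O(6 - 1*(-5))*x = (2*(6 - 1*(-5))/(1 + (6 - 1*(-5))))*7 = (2*(6 + 5)/(1 + (6 + 5)))*7 = (2*11/(1 + 11))*7 = (2*11/12)*7 = (2*11*(1/12))*7 = (11/6)*7 = 77/6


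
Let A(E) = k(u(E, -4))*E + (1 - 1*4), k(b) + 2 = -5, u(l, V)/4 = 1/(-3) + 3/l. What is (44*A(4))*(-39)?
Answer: 53196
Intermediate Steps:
u(l, V) = -4/3 + 12/l (u(l, V) = 4*(1/(-3) + 3/l) = 4*(1*(-1/3) + 3/l) = 4*(-1/3 + 3/l) = -4/3 + 12/l)
k(b) = -7 (k(b) = -2 - 5 = -7)
A(E) = -3 - 7*E (A(E) = -7*E + (1 - 1*4) = -7*E + (1 - 4) = -7*E - 3 = -3 - 7*E)
(44*A(4))*(-39) = (44*(-3 - 7*4))*(-39) = (44*(-3 - 28))*(-39) = (44*(-31))*(-39) = -1364*(-39) = 53196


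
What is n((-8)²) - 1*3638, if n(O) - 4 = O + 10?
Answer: -3560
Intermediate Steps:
n(O) = 14 + O (n(O) = 4 + (O + 10) = 4 + (10 + O) = 14 + O)
n((-8)²) - 1*3638 = (14 + (-8)²) - 1*3638 = (14 + 64) - 3638 = 78 - 3638 = -3560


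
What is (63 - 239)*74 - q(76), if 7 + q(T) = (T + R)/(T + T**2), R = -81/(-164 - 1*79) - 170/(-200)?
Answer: -415503061/31920 ≈ -13017.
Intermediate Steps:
R = 71/60 (R = -81/(-164 - 79) - 170*(-1/200) = -81/(-243) + 17/20 = -81*(-1/243) + 17/20 = 1/3 + 17/20 = 71/60 ≈ 1.1833)
q(T) = -7 + (71/60 + T)/(T + T**2) (q(T) = -7 + (T + 71/60)/(T + T**2) = -7 + (71/60 + T)/(T + T**2))
(63 - 239)*74 - q(76) = (63 - 239)*74 - (71 - 420*76**2 - 360*76)/(60*76*(1 + 76)) = -176*74 - (71 - 420*5776 - 27360)/(60*76*77) = -13024 - (71 - 2425920 - 27360)/(60*76*77) = -13024 - (-2453209)/(60*76*77) = -13024 - 1*(-223019/31920) = -13024 + 223019/31920 = -415503061/31920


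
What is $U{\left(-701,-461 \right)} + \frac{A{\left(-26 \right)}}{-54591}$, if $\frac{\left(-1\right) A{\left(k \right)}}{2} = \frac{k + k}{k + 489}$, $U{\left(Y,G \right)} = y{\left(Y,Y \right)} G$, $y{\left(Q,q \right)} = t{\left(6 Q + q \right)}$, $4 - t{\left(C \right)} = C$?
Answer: $- \frac{57223300118747}{25275633} \approx -2.264 \cdot 10^{6}$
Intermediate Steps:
$t{\left(C \right)} = 4 - C$
$y{\left(Q,q \right)} = 4 - q - 6 Q$ ($y{\left(Q,q \right)} = 4 - \left(6 Q + q\right) = 4 - \left(q + 6 Q\right) = 4 - q - 6 Q$)
$U{\left(Y,G \right)} = G \left(4 - 7 Y\right)$ ($U{\left(Y,G \right)} = \left(4 - Y - 6 Y\right) G = \left(4 - 7 Y\right) G = G \left(4 - 7 Y\right)$)
$A{\left(k \right)} = - \frac{4 k}{489 + k}$ ($A{\left(k \right)} = - 2 \frac{k + k}{k + 489} = - 2 \frac{2 k}{489 + k} = - \frac{4 k}{489 + k}$)
$U{\left(-701,-461 \right)} + \frac{A{\left(-26 \right)}}{-54591} = - 461 \left(4 - -4907\right) + \frac{\left(-4\right) \left(-26\right) \frac{1}{489 - 26}}{-54591} = - 461 \left(4 + 4907\right) + \left(-4\right) \left(-26\right) \frac{1}{463} \left(- \frac{1}{54591}\right) = \left(-461\right) 4911 + \left(-4\right) \left(-26\right) \frac{1}{463} \left(- \frac{1}{54591}\right) = -2263971 + \frac{104}{463} \left(- \frac{1}{54591}\right) = -2263971 - \frac{104}{25275633} = - \frac{57223300118747}{25275633}$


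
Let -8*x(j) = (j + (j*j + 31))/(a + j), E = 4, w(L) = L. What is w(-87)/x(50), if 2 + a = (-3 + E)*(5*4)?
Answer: 1632/89 ≈ 18.337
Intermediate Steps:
a = 18 (a = -2 + (-3 + 4)*(5*4) = -2 + 1*20 = -2 + 20 = 18)
x(j) = -(31 + j + j²)/(8*(18 + j)) (x(j) = -(j + (j*j + 31))/(8*(18 + j)) = -(j + (j² + 31))/(8*(18 + j)) = -(j + (31 + j²))/(8*(18 + j)) = -(31 + j + j²)/(8*(18 + j)))
w(-87)/x(50) = -87*8*(18 + 50)/(-31 - 1*50 - 1*50²) = -87*544/(-31 - 50 - 1*2500) = -87*544/(-31 - 50 - 2500) = -87/((⅛)*(1/68)*(-2581)) = -87/(-2581/544) = -87*(-544/2581) = 1632/89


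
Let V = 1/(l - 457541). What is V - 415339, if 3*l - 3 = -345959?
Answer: -713792883284/1718579 ≈ -4.1534e+5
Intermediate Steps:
l = -345956/3 (l = 1 + (⅓)*(-345959) = 1 - 345959/3 = -345956/3 ≈ -1.1532e+5)
V = -3/1718579 (V = 1/(-345956/3 - 457541) = 1/(-1718579/3) = -3/1718579 ≈ -1.7456e-6)
V - 415339 = -3/1718579 - 415339 = -713792883284/1718579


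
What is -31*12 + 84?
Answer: -288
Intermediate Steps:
-31*12 + 84 = -372 + 84 = -288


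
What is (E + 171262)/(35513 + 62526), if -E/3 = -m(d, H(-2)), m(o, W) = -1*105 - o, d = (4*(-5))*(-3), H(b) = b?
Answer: 170767/98039 ≈ 1.7418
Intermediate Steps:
d = 60 (d = -20*(-3) = 60)
m(o, W) = -105 - o
E = -495 (E = -(-3)*(-105 - 1*60) = -(-3)*(-105 - 60) = -(-3)*(-165) = -3*165 = -495)
(E + 171262)/(35513 + 62526) = (-495 + 171262)/(35513 + 62526) = 170767/98039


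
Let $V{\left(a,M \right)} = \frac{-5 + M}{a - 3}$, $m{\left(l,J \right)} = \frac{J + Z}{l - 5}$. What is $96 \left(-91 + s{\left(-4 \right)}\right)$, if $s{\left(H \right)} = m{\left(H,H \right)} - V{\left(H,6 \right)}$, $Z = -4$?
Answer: $- \frac{181376}{21} \approx -8637.0$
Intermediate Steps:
$m{\left(l,J \right)} = \frac{-4 + J}{-5 + l}$ ($m{\left(l,J \right)} = \frac{J - 4}{l - 5} = \frac{-4 + J}{-5 + l}$)
$V{\left(a,M \right)} = \frac{-5 + M}{-3 + a}$
$s{\left(H \right)} = - \frac{1}{-3 + H} + \frac{-4 + H}{-5 + H}$ ($s{\left(H \right)} = \frac{-4 + H}{-5 + H} - \frac{-5 + 6}{-3 + H} = \frac{-4 + H}{-5 + H} - \frac{1}{-3 + H} 1 = \frac{-4 + H}{-5 + H} - \frac{1}{-3 + H} = - \frac{1}{-3 + H} + \frac{-4 + H}{-5 + H}$)
$96 \left(-91 + s{\left(-4 \right)}\right) = 96 \left(-91 + \frac{5 - -4 + \left(-4 - 4\right) \left(-3 - 4\right)}{\left(-5 - 4\right) \left(-3 - 4\right)}\right) = 96 \left(-91 + \frac{5 + 4 - -56}{\left(-9\right) \left(-7\right)}\right) = 96 \left(-91 - - \frac{5 + 4 + 56}{63}\right) = 96 \left(-91 - \left(- \frac{1}{63}\right) 65\right) = 96 \left(-91 + \frac{65}{63}\right) = 96 \left(- \frac{5668}{63}\right) = - \frac{181376}{21}$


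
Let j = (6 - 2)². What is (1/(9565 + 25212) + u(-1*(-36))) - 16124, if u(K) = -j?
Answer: -561300779/34777 ≈ -16140.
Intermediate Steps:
j = 16 (j = 4² = 16)
u(K) = -16 (u(K) = -1*16 = -16)
(1/(9565 + 25212) + u(-1*(-36))) - 16124 = (1/(9565 + 25212) - 16) - 16124 = (1/34777 - 16) - 16124 = -556431/34777 - 16124 = -561300779/34777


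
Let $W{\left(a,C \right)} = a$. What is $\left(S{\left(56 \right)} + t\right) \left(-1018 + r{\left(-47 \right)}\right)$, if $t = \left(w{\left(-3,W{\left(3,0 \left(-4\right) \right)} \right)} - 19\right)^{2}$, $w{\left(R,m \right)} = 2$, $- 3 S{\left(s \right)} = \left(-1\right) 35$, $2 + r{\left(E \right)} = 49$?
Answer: $- \frac{875842}{3} \approx -2.9195 \cdot 10^{5}$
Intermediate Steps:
$r{\left(E \right)} = 47$ ($r{\left(E \right)} = -2 + 49 = 47$)
$S{\left(s \right)} = \frac{35}{3}$ ($S{\left(s \right)} = - \frac{\left(-1\right) 35}{3} = \left(- \frac{1}{3}\right) \left(-35\right) = \frac{35}{3}$)
$t = 289$ ($t = \left(2 - 19\right)^{2} = \left(-17\right)^{2} = 289$)
$\left(S{\left(56 \right)} + t\right) \left(-1018 + r{\left(-47 \right)}\right) = \left(\frac{35}{3} + 289\right) \left(-1018 + 47\right) = \frac{902}{3} \left(-971\right) = - \frac{875842}{3}$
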